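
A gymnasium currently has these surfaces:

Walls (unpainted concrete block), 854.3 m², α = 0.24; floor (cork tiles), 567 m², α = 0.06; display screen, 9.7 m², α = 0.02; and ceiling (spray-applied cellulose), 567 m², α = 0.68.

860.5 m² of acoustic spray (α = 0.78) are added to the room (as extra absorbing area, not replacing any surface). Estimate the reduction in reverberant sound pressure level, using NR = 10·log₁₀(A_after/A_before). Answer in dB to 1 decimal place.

3.2 dB

Summing Sᵢαᵢ: 205.032 + 34.020 + 0.194 + 385.560 → A_before = 624.806 sabins.
Treatment contributes 860.5·0.78 = 671.190 sabins.
New total A_after = 1295.996 sabins.
NR = 10·log₁₀(1295.996/624.806) = 3.2 dB.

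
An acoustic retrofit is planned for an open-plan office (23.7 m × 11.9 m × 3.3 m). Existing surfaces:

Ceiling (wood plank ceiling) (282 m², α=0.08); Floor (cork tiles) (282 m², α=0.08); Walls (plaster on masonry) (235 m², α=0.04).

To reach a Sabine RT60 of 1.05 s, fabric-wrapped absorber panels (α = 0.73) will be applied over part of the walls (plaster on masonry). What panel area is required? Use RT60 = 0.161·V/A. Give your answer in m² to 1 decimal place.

Equivalent absorption area: A₁ = 282*0.08 + 282*0.08 + 235*0.04 = 54.520 m².
V = 930.699 m³. Target absorption A₂ = 0.161 × 930.699 / 1.05 = 142.707 sabins.
Absorption to add: 142.707 − 54.520 = 88.187 sabins.
Net gain per m²: Δα = 0.73 − 0.04 = 0.69.
Area = ΔA/Δα = 88.187/0.69 = 127.8 m².

127.8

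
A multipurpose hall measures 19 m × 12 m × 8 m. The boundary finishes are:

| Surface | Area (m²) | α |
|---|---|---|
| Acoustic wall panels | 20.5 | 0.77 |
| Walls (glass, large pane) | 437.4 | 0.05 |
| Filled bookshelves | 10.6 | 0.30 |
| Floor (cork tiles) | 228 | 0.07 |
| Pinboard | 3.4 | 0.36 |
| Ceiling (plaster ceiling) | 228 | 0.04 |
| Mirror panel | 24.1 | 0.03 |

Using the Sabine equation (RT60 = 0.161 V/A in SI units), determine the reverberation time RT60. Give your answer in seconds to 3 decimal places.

A = Σ Sᵢαᵢ = 20.5*0.77 + 437.4*0.05 + 10.6*0.30 + 228*0.07 + 3.4*0.36 + 228*0.04 + 24.1*0.03 = 67.862 sabins.
Room volume: 1824 m³.
T = 0.161 V/A = 0.161·1824/67.862 = 4.327 s.

4.327 s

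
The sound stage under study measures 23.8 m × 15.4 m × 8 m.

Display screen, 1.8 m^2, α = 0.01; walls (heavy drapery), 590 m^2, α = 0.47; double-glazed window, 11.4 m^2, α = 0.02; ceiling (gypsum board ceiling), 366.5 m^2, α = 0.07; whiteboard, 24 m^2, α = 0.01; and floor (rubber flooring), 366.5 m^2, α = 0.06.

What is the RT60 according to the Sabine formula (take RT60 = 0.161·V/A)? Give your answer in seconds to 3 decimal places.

Summing Sᵢαᵢ: 0.018 + 277.300 + 0.228 + 25.655 + 0.240 + 21.990 → A = 325.431 sabins.
Volume V = 23.8 × 15.4 × 8 = 2932.16 m³.
Sabine: RT60 = 0.161 × 2932.16 / 325.431 = 1.451 s.

1.451 s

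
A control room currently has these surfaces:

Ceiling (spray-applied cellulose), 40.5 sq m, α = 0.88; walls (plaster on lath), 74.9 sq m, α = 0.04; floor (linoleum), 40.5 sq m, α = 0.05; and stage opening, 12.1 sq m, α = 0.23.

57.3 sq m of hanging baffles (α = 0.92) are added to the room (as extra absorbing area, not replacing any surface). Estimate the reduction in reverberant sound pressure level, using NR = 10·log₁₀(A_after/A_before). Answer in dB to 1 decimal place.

Summing Sᵢαᵢ: 35.640 + 2.996 + 2.025 + 2.783 → A_before = 43.444 sabins.
Added absorption = 57.3 × 0.92 = 52.716 sabins.
A_after = 43.444 + 52.716 = 96.160 sabins.
NR = 10·log₁₀(96.160/43.444) = 3.5 dB.

3.5 dB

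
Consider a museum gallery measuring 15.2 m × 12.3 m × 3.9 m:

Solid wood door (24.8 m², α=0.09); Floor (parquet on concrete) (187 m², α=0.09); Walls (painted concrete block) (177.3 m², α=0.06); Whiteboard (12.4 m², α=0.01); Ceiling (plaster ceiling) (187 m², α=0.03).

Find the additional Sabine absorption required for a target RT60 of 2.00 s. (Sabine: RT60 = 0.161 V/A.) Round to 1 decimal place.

23.3 sabins

Summing Sᵢαᵢ: 2.232 + 16.830 + 10.638 + 0.124 + 5.610 → A₁ = 35.434 sabins.
Target A₂ = 0.161·729.144/2.00 = 58.696 sabins (V = 729.144 m³).
Shortfall: 58.696 − 35.434 = 23.3 sabins.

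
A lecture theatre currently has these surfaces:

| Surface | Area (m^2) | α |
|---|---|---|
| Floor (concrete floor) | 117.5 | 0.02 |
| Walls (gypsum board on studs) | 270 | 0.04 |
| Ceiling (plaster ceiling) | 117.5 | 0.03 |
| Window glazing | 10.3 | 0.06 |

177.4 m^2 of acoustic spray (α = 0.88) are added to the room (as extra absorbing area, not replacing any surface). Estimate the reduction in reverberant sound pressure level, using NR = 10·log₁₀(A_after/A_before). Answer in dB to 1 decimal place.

Total absorption A_before = 117.5·0.02 + 270·0.04 + 117.5·0.03 + 10.3·0.06
  = 2.350 + 10.800 + 3.525 + 0.618 = 17.293 m^2 sabins.
Added absorption = 177.4 × 0.88 = 156.112 sabins.
A_after = 17.293 + 156.112 = 173.405 sabins.
Reduction = 10 log₁₀(A_after/A_before) = 10 log₁₀(10.0275) = 10.0 dB.

10.0 dB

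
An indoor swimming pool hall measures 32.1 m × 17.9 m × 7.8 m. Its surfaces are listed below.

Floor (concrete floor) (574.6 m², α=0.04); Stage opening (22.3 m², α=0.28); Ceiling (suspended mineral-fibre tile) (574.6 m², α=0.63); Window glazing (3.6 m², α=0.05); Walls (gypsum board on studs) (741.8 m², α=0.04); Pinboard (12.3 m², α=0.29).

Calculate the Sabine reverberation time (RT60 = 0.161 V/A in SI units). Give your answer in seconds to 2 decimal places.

1.70 seconds

Summing Sᵢαᵢ: 22.984 + 6.244 + 361.998 + 0.180 + 29.672 + 3.567 → A = 424.645 sabins.
V = 32.1·17.9·7.8 = 4481.802 m³.
T = 0.161 V/A = 0.161·4481.802/424.645 = 1.70 s.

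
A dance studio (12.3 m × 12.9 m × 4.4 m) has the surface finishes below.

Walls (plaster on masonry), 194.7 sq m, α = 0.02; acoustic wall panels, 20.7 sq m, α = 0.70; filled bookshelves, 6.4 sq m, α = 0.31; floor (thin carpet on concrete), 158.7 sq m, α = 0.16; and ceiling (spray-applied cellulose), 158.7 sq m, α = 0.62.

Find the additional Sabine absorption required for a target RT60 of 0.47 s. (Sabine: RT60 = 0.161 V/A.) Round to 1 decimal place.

95.0 sabins

A₁ = Σ Sᵢαᵢ = 194.7×0.02 + 20.7×0.70 + 6.4×0.31 + 158.7×0.16 + 158.7×0.62 = 144.154 sabins.
V = 698.148 m³. Required absorption A₂ = 0.161 × 698.148 / 0.47 = 239.153 sabins.
ΔA = A₂ − A₁ = 239.153 − 144.154 = 95.0 sabins.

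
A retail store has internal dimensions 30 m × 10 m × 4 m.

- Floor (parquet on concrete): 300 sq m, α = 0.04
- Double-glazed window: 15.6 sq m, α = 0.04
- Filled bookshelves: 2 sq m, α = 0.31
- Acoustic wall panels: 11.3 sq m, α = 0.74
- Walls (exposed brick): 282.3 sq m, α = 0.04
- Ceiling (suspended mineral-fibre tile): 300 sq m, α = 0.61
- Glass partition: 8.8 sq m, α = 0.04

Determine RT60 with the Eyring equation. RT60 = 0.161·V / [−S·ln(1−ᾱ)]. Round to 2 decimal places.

Total surface area S = 300 + 15.6 + 2 + 11.3 + 282.3 + 300 + 8.8 = 920.0 sq m.
Absorption A = 300×0.04 + 15.6×0.04 + 2×0.31 + 11.3×0.74 + 282.3×0.04 + 300×0.61 + 8.8×0.04 = 216.250 sabins.
Mean coefficient ᾱ = A/S = 0.2351.
Eyring denominator: −S ln(1−ᾱ) = 246.569.
V = 30 × 10 × 4 = 1200 m³.
T = 0.161·V/[−S·ln(1−ᾱ)] = 0.161·1200/246.569 = 0.78 s.

0.78 seconds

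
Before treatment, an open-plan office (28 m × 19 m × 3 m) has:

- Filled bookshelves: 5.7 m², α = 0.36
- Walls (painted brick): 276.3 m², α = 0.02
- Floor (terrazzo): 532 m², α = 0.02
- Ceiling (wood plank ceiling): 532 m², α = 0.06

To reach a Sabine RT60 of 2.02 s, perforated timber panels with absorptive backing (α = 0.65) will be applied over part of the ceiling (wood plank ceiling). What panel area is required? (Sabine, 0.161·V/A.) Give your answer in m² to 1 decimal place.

Summing Sᵢαᵢ: 2.052 + 5.526 + 10.640 + 31.920 → A₁ = 50.138 sabins.
Required A₂ = 0.161·1596/2.02 = 127.206 sabins.
Absorption to add: 127.206 − 50.138 = 77.068 sabins.
Net gain per m²: Δα = 0.65 − 0.06 = 0.59.
Panel area = 77.068 / 0.59 = 130.6 m².

130.6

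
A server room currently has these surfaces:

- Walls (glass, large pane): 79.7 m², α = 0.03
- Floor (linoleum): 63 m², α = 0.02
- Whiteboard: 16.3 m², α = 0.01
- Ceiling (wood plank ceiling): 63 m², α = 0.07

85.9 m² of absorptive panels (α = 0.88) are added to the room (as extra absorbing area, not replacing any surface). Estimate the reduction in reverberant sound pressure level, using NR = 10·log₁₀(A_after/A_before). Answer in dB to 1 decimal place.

10.1 dB

Summing Sᵢαᵢ: 2.391 + 1.260 + 0.163 + 4.410 → A_before = 8.224 sabins.
Treatment contributes 85.9·0.88 = 75.592 sabins.
New total A_after = 83.816 sabins.
NR = 10·log₁₀(83.816/8.224) = 10.1 dB.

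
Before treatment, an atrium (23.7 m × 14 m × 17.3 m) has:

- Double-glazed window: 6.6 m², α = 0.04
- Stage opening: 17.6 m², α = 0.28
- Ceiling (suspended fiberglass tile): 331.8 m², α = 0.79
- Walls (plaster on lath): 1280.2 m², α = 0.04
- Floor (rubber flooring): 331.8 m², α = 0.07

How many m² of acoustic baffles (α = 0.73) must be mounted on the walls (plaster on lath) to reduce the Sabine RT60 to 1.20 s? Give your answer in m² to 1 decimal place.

Equivalent absorption area: A₁ = 6.6×0.04 + 17.6×0.28 + 331.8×0.79 + 1280.2×0.04 + 331.8×0.07 = 341.748 m².
Required A₂ = 0.161·5740.14/1.20 = 770.135 sabins.
Absorption to add: 770.135 − 341.748 = 428.387 sabins.
Net gain per m²: Δα = 0.73 − 0.04 = 0.69.
Panel area = 428.387 / 0.69 = 620.9 m².

620.9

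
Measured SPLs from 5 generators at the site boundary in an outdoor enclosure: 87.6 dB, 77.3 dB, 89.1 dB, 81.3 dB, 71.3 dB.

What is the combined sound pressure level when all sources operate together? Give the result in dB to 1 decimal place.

Σ 10^(Lᵢ/10) = 1.59e+09.
Combined level = 10 log₁₀(1.59e+09) = 92.0 dB.

92.0 dB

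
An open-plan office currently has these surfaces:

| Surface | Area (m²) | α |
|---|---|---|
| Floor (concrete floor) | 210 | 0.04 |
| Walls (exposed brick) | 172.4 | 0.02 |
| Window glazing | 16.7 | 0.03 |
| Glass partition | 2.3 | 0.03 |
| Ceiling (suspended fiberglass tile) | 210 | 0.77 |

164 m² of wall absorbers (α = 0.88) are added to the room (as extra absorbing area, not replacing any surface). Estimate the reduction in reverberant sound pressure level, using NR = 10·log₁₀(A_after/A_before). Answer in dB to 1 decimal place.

Equivalent absorption area: A_before = 210*0.04 + 172.4*0.02 + 16.7*0.03 + 2.3*0.03 + 210*0.77 = 174.118 m².
Added absorption = 164 × 0.88 = 144.320 sabins.
New total A_after = 318.438 sabins.
NR = 10·log₁₀(318.438/174.118) = 2.6 dB.

2.6 dB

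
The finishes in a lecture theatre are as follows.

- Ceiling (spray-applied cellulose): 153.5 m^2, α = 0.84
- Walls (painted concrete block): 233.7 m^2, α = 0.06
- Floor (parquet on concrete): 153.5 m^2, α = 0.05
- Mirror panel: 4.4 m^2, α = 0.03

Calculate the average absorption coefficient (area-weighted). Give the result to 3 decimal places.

0.277

S = Σ Sᵢ = 153.5 + 233.7 + 153.5 + 4.4 = 545.1 m^2.
Weighted sum Σ Sα = 150.769.
ᾱ = 150.769 / 545.1 = 0.277.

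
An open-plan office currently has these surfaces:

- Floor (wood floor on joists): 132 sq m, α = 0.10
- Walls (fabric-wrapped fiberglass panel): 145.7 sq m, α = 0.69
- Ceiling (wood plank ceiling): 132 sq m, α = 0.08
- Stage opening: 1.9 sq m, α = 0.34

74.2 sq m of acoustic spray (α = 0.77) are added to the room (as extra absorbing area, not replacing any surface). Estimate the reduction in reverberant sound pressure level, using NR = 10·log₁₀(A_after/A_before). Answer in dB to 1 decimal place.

1.6 dB

Summing Sᵢαᵢ: 13.200 + 100.533 + 10.560 + 0.646 → A_before = 124.939 sabins.
Added absorption = 74.2 × 0.77 = 57.134 sabins.
A_after = 124.939 + 57.134 = 182.073 sabins.
NR = 10·log₁₀(182.073/124.939) = 1.6 dB.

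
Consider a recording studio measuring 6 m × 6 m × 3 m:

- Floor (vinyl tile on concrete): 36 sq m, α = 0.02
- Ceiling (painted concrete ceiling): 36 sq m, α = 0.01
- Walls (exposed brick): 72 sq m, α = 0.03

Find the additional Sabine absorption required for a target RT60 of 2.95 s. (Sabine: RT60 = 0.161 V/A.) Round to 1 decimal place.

2.7 sabins

Summing Sᵢαᵢ: 0.720 + 0.360 + 2.160 → A₁ = 3.240 sabins.
V = 108 m³. Required absorption A₂ = 0.161 × 108 / 2.95 = 5.894 sabins.
ΔA = A₂ − A₁ = 5.894 − 3.240 = 2.7 sabins.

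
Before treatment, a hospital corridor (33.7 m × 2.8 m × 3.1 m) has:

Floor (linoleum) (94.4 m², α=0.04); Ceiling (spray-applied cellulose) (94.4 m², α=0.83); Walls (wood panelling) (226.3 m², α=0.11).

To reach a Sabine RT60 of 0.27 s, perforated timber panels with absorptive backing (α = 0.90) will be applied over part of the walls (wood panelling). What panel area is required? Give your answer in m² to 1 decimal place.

85.3

A₁ = Σ Sᵢαᵢ = 94.4*0.04 + 94.4*0.83 + 226.3*0.11 = 107.021 sabins.
V = 292.516 m³. Target absorption A₂ = 0.161 × 292.516 / 0.27 = 174.426 sabins.
ΔA needed = 174.426 − 107.021 = 67.405 sabins.
Net gain per m²: Δα = 0.90 − 0.11 = 0.79.
Panel area = 67.405 / 0.79 = 85.3 m².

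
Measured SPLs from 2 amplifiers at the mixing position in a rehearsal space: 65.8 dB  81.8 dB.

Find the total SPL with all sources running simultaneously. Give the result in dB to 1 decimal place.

Σ 10^(Lᵢ/10) = 1.552e+08.
Back to dB: 10·log₁₀ Σ = 81.9 dB.

81.9 dB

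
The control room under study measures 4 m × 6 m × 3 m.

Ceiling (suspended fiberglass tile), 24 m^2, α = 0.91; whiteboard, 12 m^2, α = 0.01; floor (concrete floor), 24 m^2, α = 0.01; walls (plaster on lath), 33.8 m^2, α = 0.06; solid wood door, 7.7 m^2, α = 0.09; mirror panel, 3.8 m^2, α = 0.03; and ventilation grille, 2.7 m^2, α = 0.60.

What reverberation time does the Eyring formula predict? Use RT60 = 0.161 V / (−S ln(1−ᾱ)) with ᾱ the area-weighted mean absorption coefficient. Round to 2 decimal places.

0.38 s

S = Σ Sᵢ = 108.0 m^2.
Absorption A = 24×0.91 + 12×0.01 + 24×0.01 + 33.8×0.06 + 7.7×0.09 + 3.8×0.03 + 2.7×0.60 = 26.655 sabins.
ᾱ = 26.655 / 108.0 = 0.2468.
−S·ln(1−ᾱ) = −108.0 × ln(1 − 0.2468) = 30.610.
V = 4 × 6 × 3 = 72 m³.
T = 0.161·V/[−S·ln(1−ᾱ)] = 0.161·72/30.610 = 0.38 s.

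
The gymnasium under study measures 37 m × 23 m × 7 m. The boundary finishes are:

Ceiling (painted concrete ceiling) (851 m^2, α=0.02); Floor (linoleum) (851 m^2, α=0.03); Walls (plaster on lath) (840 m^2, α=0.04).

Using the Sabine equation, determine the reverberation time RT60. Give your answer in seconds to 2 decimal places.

Total absorption A = 851×0.02 + 851×0.03 + 840×0.04
  = 17.020 + 25.530 + 33.600 = 76.150 m^2 sabins.
Volume V = 37 × 23 × 7 = 5957 m³.
Sabine: RT60 = 0.161 × 5957 / 76.150 = 12.59 s.

12.59 s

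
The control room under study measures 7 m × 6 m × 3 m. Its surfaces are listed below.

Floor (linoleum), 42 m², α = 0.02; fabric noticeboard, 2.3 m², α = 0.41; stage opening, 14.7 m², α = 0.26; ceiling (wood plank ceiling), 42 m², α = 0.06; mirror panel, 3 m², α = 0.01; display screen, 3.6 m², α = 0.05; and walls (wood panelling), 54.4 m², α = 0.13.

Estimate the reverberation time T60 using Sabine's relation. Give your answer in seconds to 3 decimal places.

Total absorption A = 42·0.02 + 2.3·0.41 + 14.7·0.26 + 42·0.06 + 3·0.01 + 3.6·0.05 + 54.4·0.13
  = 0.840 + 0.943 + 3.822 + 2.520 + 0.030 + 0.180 + 7.072 = 15.407 m² sabins.
V = 7·6·3 = 126 m³.
Sabine: RT60 = 0.161 × 126 / 15.407 = 1.317 s.

1.317 s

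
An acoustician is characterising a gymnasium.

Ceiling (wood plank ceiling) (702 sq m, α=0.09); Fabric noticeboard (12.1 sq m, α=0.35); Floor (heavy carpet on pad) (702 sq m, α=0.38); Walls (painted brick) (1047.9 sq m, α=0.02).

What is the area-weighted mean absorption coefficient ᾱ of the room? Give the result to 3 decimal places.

0.144

Total surface area S = 2464.0 sq m.
A = 702*0.09 + 12.1*0.35 + 702*0.38 + 1047.9*0.02 = 355.133 sabins.
ᾱ = A/S = 0.144.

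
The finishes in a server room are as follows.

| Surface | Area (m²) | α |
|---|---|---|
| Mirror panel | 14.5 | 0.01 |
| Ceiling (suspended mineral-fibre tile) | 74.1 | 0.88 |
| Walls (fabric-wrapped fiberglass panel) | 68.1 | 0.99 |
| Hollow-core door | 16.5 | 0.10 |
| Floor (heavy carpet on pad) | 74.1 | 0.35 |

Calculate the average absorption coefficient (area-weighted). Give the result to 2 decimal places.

Total surface area S = 247.3 m².
Σ(Sᵢαᵢ) = 14.5*0.01 + 74.1*0.88 + 68.1*0.99 + 16.5*0.10 + 74.1*0.35 = 160.357.
ᾱ = A/S = 0.65.

0.65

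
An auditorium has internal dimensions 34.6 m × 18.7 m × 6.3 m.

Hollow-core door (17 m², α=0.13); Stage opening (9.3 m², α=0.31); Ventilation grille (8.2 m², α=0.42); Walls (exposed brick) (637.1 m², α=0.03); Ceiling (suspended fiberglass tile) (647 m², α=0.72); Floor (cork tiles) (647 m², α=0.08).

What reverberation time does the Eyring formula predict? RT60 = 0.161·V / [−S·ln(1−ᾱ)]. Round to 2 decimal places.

Total surface area S = 17 + 9.3 + 8.2 + 637.1 + 647 + 647 = 1965.6 m².
Absorption A = 17·0.13 + 9.3·0.31 + 8.2·0.42 + 637.1·0.03 + 647·0.72 + 647·0.08 = 545.250 sabins.
Mean coefficient ᾱ = A/S = 0.2774.
Eyring denominator: −S ln(1−ᾱ) = 638.622.
V = 34.6 × 18.7 × 6.3 = 4076.226 m³.
T = 0.161·V/[−S·ln(1−ᾱ)] = 0.161·4076.226/638.622 = 1.03 s.

1.03 s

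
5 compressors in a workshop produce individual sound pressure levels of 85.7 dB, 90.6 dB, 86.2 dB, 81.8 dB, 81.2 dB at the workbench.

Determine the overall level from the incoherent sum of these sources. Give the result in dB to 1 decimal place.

Σ 10^(Lᵢ/10) = 2.22e+09.
Back to dB: 10·log₁₀ Σ = 93.5 dB.

93.5 dB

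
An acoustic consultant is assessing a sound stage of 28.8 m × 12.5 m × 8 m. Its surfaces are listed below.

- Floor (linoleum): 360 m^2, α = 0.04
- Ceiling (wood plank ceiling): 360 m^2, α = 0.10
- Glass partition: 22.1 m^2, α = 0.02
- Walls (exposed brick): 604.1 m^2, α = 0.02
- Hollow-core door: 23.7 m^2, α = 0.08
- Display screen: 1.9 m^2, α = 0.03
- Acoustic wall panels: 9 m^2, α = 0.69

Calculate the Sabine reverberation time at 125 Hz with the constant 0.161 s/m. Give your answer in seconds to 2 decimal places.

A = Σ Sᵢαᵢ = 360×0.04 + 360×0.10 + 22.1×0.02 + 604.1×0.02 + 23.7×0.08 + 1.9×0.03 + 9×0.69 = 71.087 sabins.
V = 28.8·12.5·8 = 2880 m³.
T = 0.161 V/A = 0.161·2880/71.087 = 6.52 s.

6.52 sec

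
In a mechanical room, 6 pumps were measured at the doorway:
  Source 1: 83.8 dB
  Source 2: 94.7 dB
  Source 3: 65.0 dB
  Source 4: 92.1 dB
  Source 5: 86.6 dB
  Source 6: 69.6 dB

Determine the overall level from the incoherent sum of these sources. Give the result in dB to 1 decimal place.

Σ 10^(Lᵢ/10) = 5.282e+09.
L_total = 10·log₁₀(5.282e+09) = 97.2 dB.

97.2 dB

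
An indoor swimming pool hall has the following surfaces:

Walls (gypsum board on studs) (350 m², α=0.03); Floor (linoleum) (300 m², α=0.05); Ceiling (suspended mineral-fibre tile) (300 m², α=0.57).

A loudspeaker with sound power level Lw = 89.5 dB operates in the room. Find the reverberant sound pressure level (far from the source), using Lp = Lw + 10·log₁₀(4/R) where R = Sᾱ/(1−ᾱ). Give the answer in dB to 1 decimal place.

A = 196.500 sabins; S = 950.0 m².
ᾱ = 0.2068, so room constant R = A/(1−ᾱ) = 247.731 m².
Lp = Lw + 10 log₁₀(4/R) = 89.5 -17.92 = 71.6 dB.

71.6 dB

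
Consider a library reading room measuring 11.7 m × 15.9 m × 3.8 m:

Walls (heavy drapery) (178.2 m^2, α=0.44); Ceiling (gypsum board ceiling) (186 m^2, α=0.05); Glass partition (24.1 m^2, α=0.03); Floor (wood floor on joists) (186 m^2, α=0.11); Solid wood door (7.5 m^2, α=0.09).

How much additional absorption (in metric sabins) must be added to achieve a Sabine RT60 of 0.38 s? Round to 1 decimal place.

189.9 sabins

Summing Sᵢαᵢ: 78.408 + 9.300 + 0.723 + 20.460 + 0.675 → A₁ = 109.566 sabins.
For T = 0.38 s, need A₂ = 0.161·V/T = 0.161·706.914/0.38 = 299.508 sabins.
Additional absorption ΔA = 299.508 − 109.566 = 189.9 sabins.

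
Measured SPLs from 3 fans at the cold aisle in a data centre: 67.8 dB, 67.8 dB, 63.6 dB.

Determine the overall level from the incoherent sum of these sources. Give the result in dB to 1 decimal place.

Σ 10^(Lᵢ/10) = 1.434e+07.
Combined level = 10 log₁₀(1.434e+07) = 71.6 dB.

71.6 dB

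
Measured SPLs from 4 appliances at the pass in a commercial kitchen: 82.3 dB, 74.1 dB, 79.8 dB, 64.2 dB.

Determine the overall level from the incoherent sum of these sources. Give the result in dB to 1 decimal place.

84.7 dB

Sum in the linear (power) domain: Σ 10^(Lᵢ/10) = 10^(82.3/10) + 10^(74.1/10) + 10^(79.8/10) + 10^(64.2/10) = 2.937e+08.
L_total = 10·log₁₀(2.937e+08) = 84.7 dB.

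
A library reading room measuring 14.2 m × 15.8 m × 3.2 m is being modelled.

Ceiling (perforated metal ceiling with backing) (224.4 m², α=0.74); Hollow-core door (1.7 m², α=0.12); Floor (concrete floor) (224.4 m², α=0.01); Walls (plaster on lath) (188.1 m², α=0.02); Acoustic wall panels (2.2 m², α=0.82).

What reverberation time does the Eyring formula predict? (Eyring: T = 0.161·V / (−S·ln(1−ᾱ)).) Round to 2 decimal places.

S = Σ Sᵢ = 640.8 m².
Σ(Sᵢαᵢ) = 224.4×0.74 + 1.7×0.12 + 224.4×0.01 + 188.1×0.02 + 2.2×0.82 = 174.070.
ᾱ = 174.070 / 640.8 = 0.2716.
Eyring denominator: −S ln(1−ᾱ) = 203.073.
V = 14.2 × 15.8 × 3.2 = 717.952 m³.
RT60 = 0.161 × 717.952 / 203.073 = 0.57 s.

0.57 sec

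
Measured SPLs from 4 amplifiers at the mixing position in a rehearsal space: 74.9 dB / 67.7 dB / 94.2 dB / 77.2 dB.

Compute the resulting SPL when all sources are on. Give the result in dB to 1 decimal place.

Converting to relative power and adding: 10^(74.9/10) + 10^(67.7/10) + 10^(94.2/10) + 10^(77.2/10) = 2.72e+09.
Back to dB: 10·log₁₀ Σ = 94.3 dB.

94.3 dB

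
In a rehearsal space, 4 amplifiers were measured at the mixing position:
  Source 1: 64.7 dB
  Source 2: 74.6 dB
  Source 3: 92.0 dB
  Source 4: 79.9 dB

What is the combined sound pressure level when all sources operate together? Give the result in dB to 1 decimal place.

Converting to relative power and adding: 10^(64.7/10) + 10^(74.6/10) + 10^(92.0/10) + 10^(79.9/10) = 1.714e+09.
Back to dB: 10·log₁₀ Σ = 92.3 dB.

92.3 dB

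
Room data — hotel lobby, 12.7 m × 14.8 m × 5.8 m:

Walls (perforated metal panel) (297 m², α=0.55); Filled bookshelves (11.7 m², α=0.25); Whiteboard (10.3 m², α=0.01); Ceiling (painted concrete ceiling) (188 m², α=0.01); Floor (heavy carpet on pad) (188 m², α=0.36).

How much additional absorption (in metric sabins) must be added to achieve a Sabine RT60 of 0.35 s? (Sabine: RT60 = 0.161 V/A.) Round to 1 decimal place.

Summing Sᵢαᵢ: 163.350 + 2.925 + 0.103 + 1.880 + 67.680 → A₁ = 235.938 sabins.
For T = 0.35 s, need A₂ = 0.161·V/T = 0.161·1090.168/0.35 = 501.477 sabins.
Shortfall: 501.477 − 235.938 = 265.5 sabins.

265.5 sabins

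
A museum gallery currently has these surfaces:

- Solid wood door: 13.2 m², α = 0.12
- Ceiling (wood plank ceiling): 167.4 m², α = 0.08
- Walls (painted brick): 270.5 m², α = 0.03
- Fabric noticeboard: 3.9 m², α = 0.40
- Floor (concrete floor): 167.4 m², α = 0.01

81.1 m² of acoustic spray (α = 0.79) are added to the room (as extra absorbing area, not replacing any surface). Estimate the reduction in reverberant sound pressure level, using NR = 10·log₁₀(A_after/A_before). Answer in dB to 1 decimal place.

A_before = Σ Sᵢαᵢ = 13.2×0.12 + 167.4×0.08 + 270.5×0.03 + 3.9×0.40 + 167.4×0.01 = 26.325 sabins.
Added absorption = 81.1 × 0.79 = 64.069 sabins.
A_after = 26.325 + 64.069 = 90.394 sabins.
NR = 10·log₁₀(90.394/26.325) = 5.4 dB.

5.4 dB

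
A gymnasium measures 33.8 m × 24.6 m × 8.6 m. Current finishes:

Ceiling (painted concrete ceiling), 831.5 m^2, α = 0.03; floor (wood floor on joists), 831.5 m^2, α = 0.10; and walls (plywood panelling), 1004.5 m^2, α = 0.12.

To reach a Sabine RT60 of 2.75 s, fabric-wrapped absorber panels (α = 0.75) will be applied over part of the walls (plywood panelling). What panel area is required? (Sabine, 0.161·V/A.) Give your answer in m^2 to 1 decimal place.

301.6

A₁ = Σ Sᵢαᵢ = 831.5×0.03 + 831.5×0.10 + 1004.5×0.12 = 228.635 sabins.
V = 7150.728 m³. Target absorption A₂ = 0.161 × 7150.728 / 2.75 = 418.643 sabins.
Absorption to add: 418.643 − 228.635 = 190.008 sabins.
Net gain per m^2: Δα = 0.75 − 0.12 = 0.63.
Panel area = 190.008 / 0.63 = 301.6 m^2.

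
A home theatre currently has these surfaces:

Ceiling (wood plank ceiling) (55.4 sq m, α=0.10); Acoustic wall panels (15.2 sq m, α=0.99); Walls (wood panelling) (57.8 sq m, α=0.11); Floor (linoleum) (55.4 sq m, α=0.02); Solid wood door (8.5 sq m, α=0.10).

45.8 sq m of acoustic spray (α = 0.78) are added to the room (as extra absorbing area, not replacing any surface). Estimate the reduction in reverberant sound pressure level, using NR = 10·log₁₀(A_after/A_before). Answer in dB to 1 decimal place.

3.5 dB

Equivalent absorption area: A_before = 55.4*0.10 + 15.2*0.99 + 57.8*0.11 + 55.4*0.02 + 8.5*0.10 = 28.904 sq m.
Added absorption = 45.8 × 0.78 = 35.724 sabins.
A_after = 28.904 + 35.724 = 64.628 sabins.
Reduction = 10 log₁₀(A_after/A_before) = 10 log₁₀(2.2360) = 3.5 dB.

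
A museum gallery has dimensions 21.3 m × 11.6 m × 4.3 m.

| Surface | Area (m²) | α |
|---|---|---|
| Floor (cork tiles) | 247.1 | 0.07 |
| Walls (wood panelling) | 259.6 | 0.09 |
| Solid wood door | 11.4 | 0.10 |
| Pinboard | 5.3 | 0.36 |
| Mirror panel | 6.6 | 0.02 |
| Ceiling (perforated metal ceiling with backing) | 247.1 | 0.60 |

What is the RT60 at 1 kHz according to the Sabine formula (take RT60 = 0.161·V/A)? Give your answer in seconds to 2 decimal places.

0.89 seconds

Summing Sᵢαᵢ: 17.297 + 23.364 + 1.140 + 1.908 + 0.132 + 148.260 → A = 192.101 sabins.
Volume V = 21.3 × 11.6 × 4.3 = 1062.444 m³.
Sabine: RT60 = 0.161 × 1062.444 / 192.101 = 0.89 s.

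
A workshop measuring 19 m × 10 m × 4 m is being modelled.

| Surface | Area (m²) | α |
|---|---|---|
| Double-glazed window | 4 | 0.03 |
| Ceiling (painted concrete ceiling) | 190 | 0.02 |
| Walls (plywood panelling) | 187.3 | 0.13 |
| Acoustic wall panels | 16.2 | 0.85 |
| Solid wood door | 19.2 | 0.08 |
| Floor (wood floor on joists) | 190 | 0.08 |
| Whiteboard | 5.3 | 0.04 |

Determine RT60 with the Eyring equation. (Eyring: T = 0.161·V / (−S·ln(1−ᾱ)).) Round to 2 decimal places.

1.97 s

S = Σ Sᵢ = 612.0 m².
Absorption A = 4×0.03 + 190×0.02 + 187.3×0.13 + 16.2×0.85 + 19.2×0.08 + 190×0.08 + 5.3×0.04 = 58.987 sabins.
Mean coefficient ᾱ = A/S = 0.0964.
−S·ln(1−ᾱ) = −612.0 × ln(1 − 0.0964) = 62.038.
V = 19 × 10 × 4 = 760 m³.
RT60 = 0.161 × 760 / 62.038 = 1.97 s.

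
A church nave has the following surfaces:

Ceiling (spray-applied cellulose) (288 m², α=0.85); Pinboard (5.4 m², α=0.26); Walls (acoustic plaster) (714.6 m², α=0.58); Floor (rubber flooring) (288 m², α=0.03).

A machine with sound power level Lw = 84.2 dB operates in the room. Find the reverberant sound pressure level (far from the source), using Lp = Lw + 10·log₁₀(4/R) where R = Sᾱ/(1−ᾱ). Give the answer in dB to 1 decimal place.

58.8 dB

Σ(Sᵢαᵢ) = 288·0.85 + 5.4·0.26 + 714.6·0.58 + 288·0.03 = 669.312; total area S = 1296.0 m².
ᾱ = 0.5164, so room constant R = A/(1−ᾱ) = 1384.020 m².
Lp = Lw + 10 log₁₀(4/R) = 84.2 -25.39 = 58.8 dB.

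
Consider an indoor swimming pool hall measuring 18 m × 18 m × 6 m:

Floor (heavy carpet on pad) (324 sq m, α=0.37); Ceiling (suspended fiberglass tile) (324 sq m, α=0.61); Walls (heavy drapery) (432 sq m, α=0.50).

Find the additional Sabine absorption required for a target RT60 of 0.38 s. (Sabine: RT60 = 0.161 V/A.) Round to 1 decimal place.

Summing Sᵢαᵢ: 119.880 + 197.640 + 216.000 → A₁ = 533.520 sabins.
For T = 0.38 s, need A₂ = 0.161·V/T = 0.161·1944/0.38 = 823.642 sabins.
ΔA = A₂ − A₁ = 823.642 − 533.520 = 290.1 sabins.

290.1 sabins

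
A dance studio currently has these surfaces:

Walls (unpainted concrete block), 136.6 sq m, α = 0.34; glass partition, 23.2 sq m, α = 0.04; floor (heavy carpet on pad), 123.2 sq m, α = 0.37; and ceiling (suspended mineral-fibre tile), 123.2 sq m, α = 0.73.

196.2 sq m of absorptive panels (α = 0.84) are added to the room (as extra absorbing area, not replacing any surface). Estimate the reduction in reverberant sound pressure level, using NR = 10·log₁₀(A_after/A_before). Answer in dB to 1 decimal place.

Summing Sᵢαᵢ: 46.444 + 0.928 + 45.584 + 89.936 → A_before = 182.892 sabins.
Added absorption = 196.2 × 0.84 = 164.808 sabins.
A_after = 182.892 + 164.808 = 347.700 sabins.
Reduction = 10 log₁₀(A_after/A_before) = 10 log₁₀(1.9011) = 2.8 dB.

2.8 dB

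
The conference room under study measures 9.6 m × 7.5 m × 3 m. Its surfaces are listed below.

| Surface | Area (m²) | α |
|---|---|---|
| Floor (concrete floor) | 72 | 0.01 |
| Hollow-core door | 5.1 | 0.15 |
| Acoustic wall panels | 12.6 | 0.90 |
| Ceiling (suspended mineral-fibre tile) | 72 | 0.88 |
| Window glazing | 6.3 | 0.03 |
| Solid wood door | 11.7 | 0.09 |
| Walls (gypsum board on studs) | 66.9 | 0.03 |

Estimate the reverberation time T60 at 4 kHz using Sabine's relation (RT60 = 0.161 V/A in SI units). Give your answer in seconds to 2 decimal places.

0.44 s

Equivalent absorption area: A = 72×0.01 + 5.1×0.15 + 12.6×0.90 + 72×0.88 + 6.3×0.03 + 11.7×0.09 + 66.9×0.03 = 79.434 m².
V = 9.6·7.5·3 = 216 m³.
RT60 = 0.161 · V / A = 0.161 × 216 / 79.434 = 0.44 s.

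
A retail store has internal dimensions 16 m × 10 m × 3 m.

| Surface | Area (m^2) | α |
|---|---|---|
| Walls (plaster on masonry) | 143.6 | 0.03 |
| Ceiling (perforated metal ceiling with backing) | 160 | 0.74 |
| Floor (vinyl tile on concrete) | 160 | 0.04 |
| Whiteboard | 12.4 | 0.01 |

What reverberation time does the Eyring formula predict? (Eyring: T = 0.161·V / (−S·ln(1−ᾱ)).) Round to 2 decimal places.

Total surface area S = 143.6 + 160 + 160 + 12.4 = 476.0 m^2.
Absorption A = 143.6·0.03 + 160·0.74 + 160·0.04 + 12.4·0.01 = 129.232 sabins.
ᾱ = 129.232 / 476.0 = 0.2715.
Eyring denominator: −S ln(1−ᾱ) = 150.781.
V = 16 × 10 × 3 = 480 m³.
T = 0.161·V/[−S·ln(1−ᾱ)] = 0.161·480/150.781 = 0.51 s.

0.51 sec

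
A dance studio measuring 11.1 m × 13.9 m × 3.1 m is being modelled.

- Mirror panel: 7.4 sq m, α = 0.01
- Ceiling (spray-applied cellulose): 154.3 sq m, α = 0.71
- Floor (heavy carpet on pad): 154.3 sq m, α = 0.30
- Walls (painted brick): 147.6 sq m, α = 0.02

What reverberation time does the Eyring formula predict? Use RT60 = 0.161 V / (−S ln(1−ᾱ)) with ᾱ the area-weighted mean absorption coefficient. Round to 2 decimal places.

S = Σ Sᵢ = 463.6 sq m.
Absorption A = 7.4·0.01 + 154.3·0.71 + 154.3·0.30 + 147.6·0.02 = 158.869 sabins.
Mean coefficient ᾱ = A/S = 0.3427.
−S·ln(1−ᾱ) = −463.6 × ln(1 − 0.3427) = 194.533.
V = 11.1 × 13.9 × 3.1 = 478.299 m³.
RT60 = 0.161 × 478.299 / 194.533 = 0.40 s.

0.40 s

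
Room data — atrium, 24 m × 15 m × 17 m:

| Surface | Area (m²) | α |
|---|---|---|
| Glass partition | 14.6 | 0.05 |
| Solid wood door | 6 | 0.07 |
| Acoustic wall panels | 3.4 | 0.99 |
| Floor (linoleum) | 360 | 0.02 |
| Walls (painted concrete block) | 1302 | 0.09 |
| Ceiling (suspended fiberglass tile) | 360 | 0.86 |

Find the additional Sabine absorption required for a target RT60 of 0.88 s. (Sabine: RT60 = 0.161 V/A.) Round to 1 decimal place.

681.2 sabins

Total absorption A₁ = 14.6*0.05 + 6*0.07 + 3.4*0.99 + 360*0.02 + 1302*0.09 + 360*0.86
  = 0.730 + 0.420 + 3.366 + 7.200 + 117.180 + 309.600 = 438.496 m² sabins.
V = 6120 m³. Required absorption A₂ = 0.161 × 6120 / 0.88 = 1119.682 sabins.
Additional absorption ΔA = 1119.682 − 438.496 = 681.2 sabins.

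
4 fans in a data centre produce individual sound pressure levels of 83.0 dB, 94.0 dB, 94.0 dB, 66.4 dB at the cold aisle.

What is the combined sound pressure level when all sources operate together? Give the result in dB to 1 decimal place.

Converting to relative power and adding: 10^(83.0/10) + 10^(94.0/10) + 10^(94.0/10) + 10^(66.4/10) = 5.228e+09.
Back to dB: 10·log₁₀ Σ = 97.2 dB.

97.2 dB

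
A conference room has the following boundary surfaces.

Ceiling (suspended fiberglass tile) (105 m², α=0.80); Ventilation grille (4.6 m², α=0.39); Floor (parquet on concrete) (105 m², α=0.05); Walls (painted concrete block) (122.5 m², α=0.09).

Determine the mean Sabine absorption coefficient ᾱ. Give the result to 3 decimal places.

0.303

Total surface area S = 337.1 m².
A = 105*0.80 + 4.6*0.39 + 105*0.05 + 122.5*0.09 = 102.069 sabins.
ᾱ = A/S = 0.303.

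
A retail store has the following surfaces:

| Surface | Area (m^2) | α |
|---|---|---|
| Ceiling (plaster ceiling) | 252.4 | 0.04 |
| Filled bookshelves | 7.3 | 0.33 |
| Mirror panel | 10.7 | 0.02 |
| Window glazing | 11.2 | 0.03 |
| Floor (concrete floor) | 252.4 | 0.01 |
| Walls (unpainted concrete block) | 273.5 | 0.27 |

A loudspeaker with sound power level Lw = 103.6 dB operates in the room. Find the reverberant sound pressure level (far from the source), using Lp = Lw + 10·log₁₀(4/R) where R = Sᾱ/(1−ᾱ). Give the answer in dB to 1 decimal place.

A = 89.424 sabins; S = 807.5 m^2.
ᾱ = 89.424/807.5 = 0.1107; R = Sᾱ/(1−ᾱ) = 89.424/(1−0.1107) = 100.555 m^2.
Lp = 103.6 + 10·log₁₀(4/100.555) = 103.6 + (-14.00) = 89.6 dB.

89.6 dB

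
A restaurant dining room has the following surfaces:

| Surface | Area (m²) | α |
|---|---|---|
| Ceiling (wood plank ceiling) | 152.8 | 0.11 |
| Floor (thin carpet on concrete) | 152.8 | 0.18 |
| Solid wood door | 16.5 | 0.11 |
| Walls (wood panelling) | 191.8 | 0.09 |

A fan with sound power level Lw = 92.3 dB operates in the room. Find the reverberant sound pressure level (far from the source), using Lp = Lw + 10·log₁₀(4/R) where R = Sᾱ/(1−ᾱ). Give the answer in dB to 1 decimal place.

79.7 dB

A = 63.389 sabins; S = 513.9 m².
ᾱ = 0.1233, so room constant R = A/(1−ᾱ) = 72.304 m².
Lp = Lw + 10 log₁₀(4/R) = 92.3 -12.57 = 79.7 dB.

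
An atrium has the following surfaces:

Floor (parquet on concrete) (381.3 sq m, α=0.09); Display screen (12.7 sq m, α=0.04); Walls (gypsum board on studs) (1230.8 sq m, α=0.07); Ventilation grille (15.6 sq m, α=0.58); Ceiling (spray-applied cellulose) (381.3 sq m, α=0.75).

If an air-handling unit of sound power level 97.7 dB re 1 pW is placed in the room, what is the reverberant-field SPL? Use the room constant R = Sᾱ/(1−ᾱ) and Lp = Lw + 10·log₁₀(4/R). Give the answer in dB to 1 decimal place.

76.5 dB

A = 416.004 sabins; S = 2021.7 sq m.
ᾱ = 0.2058, so room constant R = A/(1−ᾱ) = 523.803 sq m.
Lp = Lw + 10 log₁₀(4/R) = 97.7 -21.17 = 76.5 dB.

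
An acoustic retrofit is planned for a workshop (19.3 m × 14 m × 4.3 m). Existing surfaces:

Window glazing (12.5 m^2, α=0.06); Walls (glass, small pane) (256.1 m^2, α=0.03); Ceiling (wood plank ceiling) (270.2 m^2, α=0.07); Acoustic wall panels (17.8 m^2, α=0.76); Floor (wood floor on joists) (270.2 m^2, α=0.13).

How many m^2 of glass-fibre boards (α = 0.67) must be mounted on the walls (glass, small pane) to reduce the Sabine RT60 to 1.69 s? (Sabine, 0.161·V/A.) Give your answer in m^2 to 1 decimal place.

Total absorption A₁ = 12.5×0.06 + 256.1×0.03 + 270.2×0.07 + 17.8×0.76 + 270.2×0.13
  = 0.750 + 7.683 + 18.914 + 13.528 + 35.126 = 76.001 m^2 sabins.
V = 1161.86 m³. Target absorption A₂ = 0.161 × 1161.86 / 1.69 = 110.686 sabins.
Absorption to add: 110.686 − 76.001 = 34.685 sabins.
Each m^2 of panel replacing the walls (glass, small pane) adds (0.67 − 0.03) = 0.64 sabins.
Panel area = 34.685 / 0.64 = 54.2 m^2.

54.2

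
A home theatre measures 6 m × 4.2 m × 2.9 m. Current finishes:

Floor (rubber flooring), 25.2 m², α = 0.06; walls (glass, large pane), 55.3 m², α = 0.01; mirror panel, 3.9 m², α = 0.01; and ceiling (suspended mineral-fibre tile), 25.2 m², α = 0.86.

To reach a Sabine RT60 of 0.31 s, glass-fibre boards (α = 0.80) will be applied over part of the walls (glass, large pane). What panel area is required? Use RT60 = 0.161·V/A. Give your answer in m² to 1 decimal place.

17.9

Equivalent absorption area: A₁ = 25.2×0.06 + 55.3×0.01 + 3.9×0.01 + 25.2×0.86 = 23.776 m².
Required A₂ = 0.161·73.08/0.31 = 37.954 sabins.
Absorption to add: 37.954 − 23.776 = 14.178 sabins.
Each m² of panel replacing the walls (glass, large pane) adds (0.80 − 0.01) = 0.79 sabins.
Panel area = 14.178 / 0.79 = 17.9 m².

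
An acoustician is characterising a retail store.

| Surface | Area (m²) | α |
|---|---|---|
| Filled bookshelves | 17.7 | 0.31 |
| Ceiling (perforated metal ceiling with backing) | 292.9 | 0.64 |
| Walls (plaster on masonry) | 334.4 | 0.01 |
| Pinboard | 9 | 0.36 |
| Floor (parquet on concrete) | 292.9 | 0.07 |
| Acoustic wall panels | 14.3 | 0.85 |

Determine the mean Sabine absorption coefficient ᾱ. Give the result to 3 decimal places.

0.242

Total surface area S = 961.2 m².
Weighted sum Σ Sα = 232.185.
ᾱ = 232.185 / 961.2 = 0.242.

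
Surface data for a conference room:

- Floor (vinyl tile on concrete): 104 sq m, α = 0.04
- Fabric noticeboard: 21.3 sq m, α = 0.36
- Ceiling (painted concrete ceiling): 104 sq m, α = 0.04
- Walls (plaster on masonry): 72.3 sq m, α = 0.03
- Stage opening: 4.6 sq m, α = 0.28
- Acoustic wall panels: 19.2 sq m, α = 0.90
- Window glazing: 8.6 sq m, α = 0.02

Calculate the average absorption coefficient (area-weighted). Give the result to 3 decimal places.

0.110

Total surface area S = 334.0 sq m.
Weighted sum Σ Sα = 36.897.
ᾱ = A/S = 0.110.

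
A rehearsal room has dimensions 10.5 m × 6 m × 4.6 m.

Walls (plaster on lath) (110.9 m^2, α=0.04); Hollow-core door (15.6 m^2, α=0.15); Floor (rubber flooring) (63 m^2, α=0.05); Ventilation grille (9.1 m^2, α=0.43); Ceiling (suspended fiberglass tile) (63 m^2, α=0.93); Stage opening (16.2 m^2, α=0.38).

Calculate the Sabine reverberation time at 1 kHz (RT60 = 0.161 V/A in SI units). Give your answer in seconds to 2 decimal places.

0.59 s

Summing Sᵢαᵢ: 4.436 + 2.340 + 3.150 + 3.913 + 58.590 + 6.156 → A = 78.585 sabins.
Volume V = 10.5 × 6 × 4.6 = 289.8 m³.
Sabine: RT60 = 0.161 × 289.8 / 78.585 = 0.59 s.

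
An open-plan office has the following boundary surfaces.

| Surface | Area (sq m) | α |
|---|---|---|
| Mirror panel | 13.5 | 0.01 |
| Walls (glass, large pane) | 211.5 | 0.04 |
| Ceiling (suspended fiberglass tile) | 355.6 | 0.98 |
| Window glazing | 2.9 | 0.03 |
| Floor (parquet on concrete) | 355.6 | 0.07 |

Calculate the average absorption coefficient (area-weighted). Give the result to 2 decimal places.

Total surface area S = 939.1 sq m.
Σ(Sᵢαᵢ) = 13.5×0.01 + 211.5×0.04 + 355.6×0.98 + 2.9×0.03 + 355.6×0.07 = 382.062.
ᾱ = 382.062 / 939.1 = 0.41.

0.41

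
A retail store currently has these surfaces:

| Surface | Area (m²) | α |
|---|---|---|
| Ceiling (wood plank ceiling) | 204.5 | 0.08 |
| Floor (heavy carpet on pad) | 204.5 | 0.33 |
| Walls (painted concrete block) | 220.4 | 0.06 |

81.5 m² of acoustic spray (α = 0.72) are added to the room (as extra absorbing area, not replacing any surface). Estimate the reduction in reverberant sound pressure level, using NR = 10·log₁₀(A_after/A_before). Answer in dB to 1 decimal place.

Total absorption A_before = 204.5·0.08 + 204.5·0.33 + 220.4·0.06
  = 16.360 + 67.485 + 13.224 = 97.069 m² sabins.
Treatment contributes 81.5·0.72 = 58.680 sabins.
New total A_after = 155.749 sabins.
NR = 10·log₁₀(155.749/97.069) = 2.1 dB.

2.1 dB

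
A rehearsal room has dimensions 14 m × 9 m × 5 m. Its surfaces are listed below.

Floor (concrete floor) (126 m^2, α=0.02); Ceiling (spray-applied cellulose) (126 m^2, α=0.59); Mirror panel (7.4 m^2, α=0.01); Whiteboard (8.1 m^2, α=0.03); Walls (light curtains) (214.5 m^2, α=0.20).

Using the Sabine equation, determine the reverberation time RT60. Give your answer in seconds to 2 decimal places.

A = Σ Sᵢαᵢ = 126×0.02 + 126×0.59 + 7.4×0.01 + 8.1×0.03 + 214.5×0.20 = 120.077 sabins.
V = 14·9·5 = 630 m³.
T = 0.161 V/A = 0.161·630/120.077 = 0.84 s.

0.84 seconds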